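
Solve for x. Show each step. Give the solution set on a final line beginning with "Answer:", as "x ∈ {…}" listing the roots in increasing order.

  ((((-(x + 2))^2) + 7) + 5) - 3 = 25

Step 1. [((((-(x + 2))^2) + 7) + 5) - 3 = 25] add 3: x sits inside (… - 3). So sub: (((-(x + 2))^2) + 7) + 5 = 28.
Step 2. [(((-(x + 2))^2) + 7) + 5 = 28] peel the +5: subtract 5 from each side ⇒ sub: ((-(x + 2))^2) + 7 = 23.
Step 3. [((-(x + 2))^2) + 7 = 23] +7 is outermost — subtract 7 both sides, so sub: (-(x + 2))^2 = 16.
Step 4. [(-(x + 2))^2 = 16] √ both sides: 16 ≥ 0 gives two branches, so sqrt: -(x + 2) = 4 or -4.
Step 5. [-(x + 2) = 4 or -4] leading − — multiply by −1. So neg: x + 2 = -4 or 4.
Step 6. [x + 2 = -4 or 4] 2 comes off first (subtract 2), so sub: x = -6 or 2.

Answer: x ∈ {-6, 2}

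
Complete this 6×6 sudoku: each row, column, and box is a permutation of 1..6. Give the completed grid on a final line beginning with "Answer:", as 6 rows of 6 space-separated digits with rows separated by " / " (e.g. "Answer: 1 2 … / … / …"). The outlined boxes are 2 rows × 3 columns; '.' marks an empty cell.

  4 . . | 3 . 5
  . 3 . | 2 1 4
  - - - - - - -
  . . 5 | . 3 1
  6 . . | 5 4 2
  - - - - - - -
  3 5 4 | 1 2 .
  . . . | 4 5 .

Step 1. [r2c3∈{6}] r2c3's peers cover all but 6. So r2c3=6.
Step 2. [r6c2∈{1,2,6}] r6c2 is the only open cell in col 2 admitting 6 ⇒ r6c2=6.
Step 3. [r6c1∈{1,2}] 1 has one home in col 1: r6c1, so r6c1=1.
Step 4. [r4c2∈{1}] r4c2 is down to just 1 ⇒ r4c2=1.
Step 5. [r1c2∈{2}] r1c2 is down to just 2, so r1c2=2.
Step 6. [r3c2∈{4}] only 4 remains possible at r3c2 ⇒ r3c2=4.
Step 7. [r6c3∈{2}] r6c3 has the single candidate 2. So r6c3=2.
Step 8. [r1c3∈{1}] only 1 remains possible at r1c3. So r1c3=1.
Step 9. [r2c1∈{5}] nothing but 5 survives at r2c1 ⇒ r2c1=5.
Step 10. [r5c6∈{6}] nothing but 6 survives at r5c6. So r5c6=6.
Step 11. [r3c1∈{2}] only 2 remains possible at r3c1. So r3c1=2.
Step 12. [r6c6∈{3}] r6c6's peers cover all but 3 ⇒ r6c6=3.
Step 13. [r4c3∈{3}] only 3 remains possible at r4c3. So r4c3=3.
Step 14. [r3c4∈{6}] r3c4 is down to just 6. So r3c4=6.
Step 15. [r1c5∈{6}] r1c5 has the single candidate 6 ⇒ r1c5=6.

Answer: 4 2 1 3 6 5 / 5 3 6 2 1 4 / 2 4 5 6 3 1 / 6 1 3 5 4 2 / 3 5 4 1 2 6 / 1 6 2 4 5 3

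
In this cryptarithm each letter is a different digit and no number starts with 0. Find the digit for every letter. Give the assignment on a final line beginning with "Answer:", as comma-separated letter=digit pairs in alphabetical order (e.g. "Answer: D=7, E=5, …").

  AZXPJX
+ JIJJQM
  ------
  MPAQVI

Step 1. [col 1: X + M ≡ I (mod 10)] X=5 is one option consistent with column 1 (X + M ≡ I (mod 10), carry-in 0) — take it. So X=5.
Step 2. [col 1: X + M ≡ I (mod 10)] column 1 (X + M ≡ I (mod 10), carry-in 0) doesn't pin I yet; pick I=3 and continue, so I=3.
Step 3. [col 1: X + M ≡ I (mod 10)] from column 1 (X=5, I=3, carry-in 0, digits 3,5 already taken and all letters distinct): M must equal 8. So M=8.
Step 4. [col 2: J + Q ≡ V (mod 10)] no forcing yet in column 2 (carry-in 1); J=1 is free and consistent — try it. So J=1.
Step 5. [col 2: J + Q ≡ V (mod 10)] Q=0 is one option consistent with column 2 (J + Q ≡ V (mod 10), carry-in 1) — take it. So Q=0.
Step 6. [col 2: J + Q ≡ V (mod 10)] column 2: given J=1, Q=0, carry-in 1, and digits 0,1,3,5,8 already taken and all letters distinct, J+Q≡V (mod 10) forces V=2 ⇒ V=2.
Step 7. [col 3: P + J ≡ Q (mod 10)] from column 3 (J=1, Q=0, carry-in 0, digits 0,1,2,3,5,8 already taken and all letters distinct): P must equal 9 ⇒ P=9.
Step 8. [col 4: X + J ≡ A (mod 10)] from column 4 (X=5, J=1, carry-in 1, digits 0,1,2,3,5,8,9 already taken and all letters distinct): A must equal 7 ⇒ A=7.
Step 9. [col 5: Z + I ≡ P (mod 10)] column 5 reads Z+I+carry(0)=P with I=3, P=9; with digits 0,1,2,3,5,7,8,9 already taken and all letters distinct, the only value for Z is 6 ⇒ Z=6.

Answer: A=7, I=3, J=1, M=8, P=9, Q=0, V=2, X=5, Z=6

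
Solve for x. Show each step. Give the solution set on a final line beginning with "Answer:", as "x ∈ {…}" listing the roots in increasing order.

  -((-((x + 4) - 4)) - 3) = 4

Step 1. [-((-((x + 4) - 4)) - 3) = 4] flip signs both sides ⇒ neg: (-((x + 4) - 4)) - 3 = -4.
Step 2. [(-((x + 4) - 4)) - 3 = -4] add 3: x sits inside (… - 3), so sub: -((x + 4) - 4) = -1.
Step 3. [-((x + 4) - 4) = -1] leading − — multiply by −1, so neg: (x + 4) - 4 = 1.
Step 4. [(x + 4) - 4 = 1] 4 comes off first (add 4). So sub: x + 4 = 5.
Step 5. [x + 4 = 5] the outer +4 inverts by subtracting 4. So sub: x = 1.

Answer: x ∈ {1}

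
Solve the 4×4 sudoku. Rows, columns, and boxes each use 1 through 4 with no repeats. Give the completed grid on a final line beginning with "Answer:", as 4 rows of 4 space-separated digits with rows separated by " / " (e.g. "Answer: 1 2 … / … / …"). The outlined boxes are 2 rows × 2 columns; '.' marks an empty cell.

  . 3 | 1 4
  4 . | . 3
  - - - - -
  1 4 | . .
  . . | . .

Step 1. [r4c2∈{2}] r4c2's peers cover all but 2, so r4c2=2.
Step 2. [r3c3∈{2,3}] r3c3 is the only open cell in row 3 admitting 3, so r3c3=3.
Step 3. [r2c3∈{2}] r2c3's peers cover all but 2, so r2c3=2.
Step 4. [r4c4∈{1}] only 1 remains possible at r4c4, so r4c4=1.
Step 5. [r2c2∈{1}] nothing but 1 survives at r2c2 ⇒ r2c2=1.
Step 6. [r3c4∈{2}] only 2 remains possible at r3c4. So r3c4=2.
Step 7. [r1c1∈{2}] r1c1 is down to just 2. So r1c1=2.
Step 8. [r4c3∈{4}] only 4 remains possible at r4c3. So r4c3=4.
Step 9. [r4c1∈{3}] only 3 remains possible at r4c1 ⇒ r4c1=3.

Answer: 2 3 1 4 / 4 1 2 3 / 1 4 3 2 / 3 2 4 1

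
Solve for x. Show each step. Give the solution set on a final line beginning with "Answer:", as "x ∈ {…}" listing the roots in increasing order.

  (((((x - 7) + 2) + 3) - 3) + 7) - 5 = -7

Step 1. [(((((x - 7) + 2) + 3) - 3) + 7) - 5 = -7] peel the -5: add 5 from each side, so sub: ((((x - 7) + 2) + 3) - 3) + 7 = -2.
Step 2. [((((x - 7) + 2) + 3) - 3) + 7 = -2] the outer +7 inverts by subtracting 7 ⇒ sub: (((x - 7) + 2) + 3) - 3 = -9.
Step 3. [(((x - 7) + 2) + 3) - 3 = -9] 3 comes off first (add 3). So sub: ((x - 7) + 2) + 3 = -6.
Step 4. [((x - 7) + 2) + 3 = -6] +3 is outermost — subtract 3 both sides. So sub: (x - 7) + 2 = -9.
Step 5. [(x - 7) + 2 = -9] +2 is outermost — subtract 2 both sides. So sub: x - 7 = -11.
Step 6. [x - 7 = -11] peel the -7: add 7 from each side. So sub: x = -4.

Answer: x ∈ {-4}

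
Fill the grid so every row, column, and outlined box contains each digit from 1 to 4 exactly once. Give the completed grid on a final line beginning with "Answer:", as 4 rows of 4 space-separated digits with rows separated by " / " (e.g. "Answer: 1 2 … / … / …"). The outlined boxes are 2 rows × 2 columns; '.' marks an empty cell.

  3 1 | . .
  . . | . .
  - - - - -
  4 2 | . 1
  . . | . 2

Step 1. [r4c3∈{3,4}] across row 4, 4 lands solely at r4c3, so r4c3=4.
Step 2. [r2c4∈{3,4}] across col 4, 3 lands solely at r2c4 ⇒ r2c4=3.
Step 3. [r2c3∈{1,2}] row 2 places 1 nowhere but r2c3 ⇒ r2c3=1.
Step 4. [r4c2∈{3}] only 3 remains possible at r4c2. So r4c2=3.
Step 5. [r1c4∈{4}] r1c4's peers cover all but 4 ⇒ r1c4=4.
Step 6. [r4c1∈{1}] r4c1's peers cover all but 1. So r4c1=1.
Step 7. [r3c3∈{3}] r3c3 has the single candidate 3 ⇒ r3c3=3.
Step 8. [r2c2∈{4}] only 4 remains possible at r2c2, so r2c2=4.
Step 9. [r2c1∈{2}] only 2 remains possible at r2c1, so r2c1=2.
Step 10. [r1c3∈{2}] r1c3 is down to just 2 ⇒ r1c3=2.

Answer: 3 1 2 4 / 2 4 1 3 / 4 2 3 1 / 1 3 4 2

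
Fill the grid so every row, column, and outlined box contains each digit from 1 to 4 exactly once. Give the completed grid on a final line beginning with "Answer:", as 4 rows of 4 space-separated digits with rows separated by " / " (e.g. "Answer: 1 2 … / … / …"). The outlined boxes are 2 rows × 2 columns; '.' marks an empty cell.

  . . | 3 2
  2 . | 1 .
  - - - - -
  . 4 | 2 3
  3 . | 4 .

Step 1. [r3c1∈{1}] only 1 remains possible at r3c1, so r3c1=1.
Step 2. [r2c2∈{3}] r2c2 has the single candidate 3 ⇒ r2c2=3.
Step 3. [r4c4∈{1}] r4c4 has the single candidate 1 ⇒ r4c4=1.
Step 4. [r4c2∈{2}] only 2 remains possible at r4c2 ⇒ r4c2=2.
Step 5. [r1c2∈{1}] r1c2 is down to just 1, so r1c2=1.
Step 6. [r1c1∈{4}] nothing but 4 survives at r1c1, so r1c1=4.
Step 7. [r2c4∈{4}] nothing but 4 survives at r2c4, so r2c4=4.

Answer: 4 1 3 2 / 2 3 1 4 / 1 4 2 3 / 3 2 4 1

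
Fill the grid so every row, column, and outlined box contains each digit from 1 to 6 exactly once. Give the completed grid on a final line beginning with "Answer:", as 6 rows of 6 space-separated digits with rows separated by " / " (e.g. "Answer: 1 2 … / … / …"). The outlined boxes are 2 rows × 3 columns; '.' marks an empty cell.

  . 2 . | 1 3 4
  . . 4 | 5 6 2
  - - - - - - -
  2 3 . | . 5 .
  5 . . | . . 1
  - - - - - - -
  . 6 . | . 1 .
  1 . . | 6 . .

Step 1. [r6c2∈{4,5}] col 2 places 5 nowhere but r6c2, so r6c2=5.
Step 2. [r6c6∈{3}] r6c6 has the single candidate 3. So r6c6=3.
Step 3. [r6c5∈{2,4}] 4 has one home in row 6: r6c5 ⇒ r6c5=4.
Step 4. [r4c3∈{6}] r4c3 has the single candidate 6. So r4c3=6.
Step 5. [r5c4∈{2}] r5c4's peers cover all but 2, so r5c4=2.
Step 6. [r5c1∈{3,4}] in row 5, 4 fits only at r5c1 ⇒ r5c1=4.
Step 7. [r3c4∈{4}] r3c4 has the single candidate 4, so r3c4=4.
Step 8. [r4c4∈{3}] only 3 remains possible at r4c4, so r4c4=3.
Step 9. [r4c5∈{2}] r4c5 has the single candidate 2. So r4c5=2.
Step 10. [r5c3∈{3}] r5c3 has the single candidate 3. So r5c3=3.
Step 11. [r2c2∈{1}] only 1 remains possible at r2c2, so r2c2=1.
Step 12. [r3c3∈{1}] r3c3's peers cover all but 1, so r3c3=1.
Step 13. [r1c1∈{6}] nothing but 6 survives at r1c1 ⇒ r1c1=6.
Step 14. [r2c1∈{3}] r2c1's peers cover all but 3. So r2c1=3.
Step 15. [r4c2∈{4}] r4c2 has the single candidate 4. So r4c2=4.
Step 16. [r6c3∈{2}] r6c3 is down to just 2, so r6c3=2.
Step 17. [r1c3∈{5}] nothing but 5 survives at r1c3, so r1c3=5.
Step 18. [r5c6∈{5}] only 5 remains possible at r5c6. So r5c6=5.
Step 19. [r3c6∈{6}] r3c6 has the single candidate 6 ⇒ r3c6=6.

Answer: 6 2 5 1 3 4 / 3 1 4 5 6 2 / 2 3 1 4 5 6 / 5 4 6 3 2 1 / 4 6 3 2 1 5 / 1 5 2 6 4 3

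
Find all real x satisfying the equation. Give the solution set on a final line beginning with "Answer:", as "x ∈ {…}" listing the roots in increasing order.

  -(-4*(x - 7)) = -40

Step 1. [-(-4*(x - 7)) = -40] leading − — multiply by −1, so neg: -4*(x - 7) = 40.
Step 2. [-4*(x - 7) = 40] LHS = -4·(…); ÷-4 both sides, so div: x - 7 = -10.
Step 3. [x - 7 = -10] peel the -7: add 7 from each side. So sub: x = -3.

Answer: x ∈ {-3}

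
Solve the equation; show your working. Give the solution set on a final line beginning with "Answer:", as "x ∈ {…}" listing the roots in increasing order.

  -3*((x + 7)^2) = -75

Step 1. [-3*((x + 7)^2) = -75] divide by the outer -3. So div: (x + 7)^2 = 25.
Step 2. [(x + 7)^2 = 25] 25 ≥ 0, LHS is (·)² — take ±√, so sqrt: x + 7 = 5 or -5.
Step 3. [x + 7 = 5 or -5] peel the +7: subtract 7 from each side ⇒ sub: x = -2 or -12.

Answer: x ∈ {-12, -2}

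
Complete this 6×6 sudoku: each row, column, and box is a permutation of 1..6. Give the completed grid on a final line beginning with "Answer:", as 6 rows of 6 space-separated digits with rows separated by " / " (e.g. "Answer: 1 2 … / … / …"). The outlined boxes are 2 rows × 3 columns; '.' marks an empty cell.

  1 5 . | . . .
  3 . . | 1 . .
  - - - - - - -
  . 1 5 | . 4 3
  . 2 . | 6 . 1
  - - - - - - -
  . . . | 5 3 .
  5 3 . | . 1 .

Step 1. [r5c1∈{2,4,6}] col 1 places 2 nowhere but r5c1, so r5c1=2.
Step 2. [r2c6∈{2,4,5,6}] col 6 places 5 nowhere but r2c6 ⇒ r2c6=5.
Step 3. [r5c3∈{1,4,6}] r5c3 is the only open cell in row 5 admitting 1, so r5c3=1.
Step 4. [r3c4∈{2}] r3c4 has the single candidate 2. So r3c4=2.
Step 5. [r6c4∈{4}] r6c4's peers cover all but 4, so r6c4=4.
Step 6. [r6c3∈{6}] r6c3's peers cover all but 6, so r6c3=6.
Step 7. [r1c6∈{2,4,6}] r1c6 is the only open cell in col 6 admitting 4 ⇒ r1c6=4.
Step 8. [r1c3∈{2}] nothing but 2 survives at r1c3 ⇒ r1c3=2.
Step 9. [r2c2∈{4,6}] 6 has one home in col 2: r2c2 ⇒ r2c2=6.
Step 10. [r4c1∈{4}] r4c1 has the single candidate 4, so r4c1=4.
Step 11. [r5c2∈{4}] only 4 remains possible at r5c2, so r5c2=4.
Step 12. [r1c5∈{6}] r1c5 has the single candidate 6. So r1c5=6.
Step 13. [r4c3∈{3}] nothing but 3 survives at r4c3, so r4c3=3.
Step 14. [r2c5∈{2}] r2c5's peers cover all but 2 ⇒ r2c5=2.
Step 15. [r4c5∈{5}] nothing but 5 survives at r4c5 ⇒ r4c5=5.
Step 16. [r6c6∈{2}] r6c6 is down to just 2, so r6c6=2.
Step 17. [r3c1∈{6}] nothing but 6 survives at r3c1, so r3c1=6.
Step 18. [r2c3∈{4}] only 4 remains possible at r2c3, so r2c3=4.
Step 19. [r1c4∈{3}] r1c4 is down to just 3, so r1c4=3.
Step 20. [r5c6∈{6}] nothing but 6 survives at r5c6, so r5c6=6.

Answer: 1 5 2 3 6 4 / 3 6 4 1 2 5 / 6 1 5 2 4 3 / 4 2 3 6 5 1 / 2 4 1 5 3 6 / 5 3 6 4 1 2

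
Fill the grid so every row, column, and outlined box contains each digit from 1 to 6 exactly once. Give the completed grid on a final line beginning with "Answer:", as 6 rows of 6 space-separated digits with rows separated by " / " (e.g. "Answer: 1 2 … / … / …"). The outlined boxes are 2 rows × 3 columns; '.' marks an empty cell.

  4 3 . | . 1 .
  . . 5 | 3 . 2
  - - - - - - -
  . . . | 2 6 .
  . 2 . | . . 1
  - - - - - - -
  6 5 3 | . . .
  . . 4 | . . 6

Step 1. [r6c2∈{1}] r6c2 is down to just 1. So r6c2=1.
Step 2. [r3c6∈{3,4,5}] col 6 places 3 nowhere but r3c6 ⇒ r3c6=3.
Step 3. [r6c4∈{5}] r6c4 has the single candidate 5, so r6c4=5.
Step 4. [r2c5∈{4}] r2c5's peers cover all but 4, so r2c5=4.
Step 5. [r3c1∈{1,5}] 5 has one home in row 3: r3c1 ⇒ r3c1=5.
Step 6. [r6c5∈{2,3}] 3 has one home in row 6: r6c5 ⇒ r6c5=3.
Step 7. [r5c4∈{1,4}] row 5 places 1 nowhere but r5c4, so r5c4=1.
Step 8. [r1c4∈{6}] r1c4 is down to just 6. So r1c4=6.
Step 9. [r4c3∈{6}] r4c3 has the single candidate 6 ⇒ r4c3=6.
Step 10. [r5c5∈{2}] r5c5 is down to just 2. So r5c5=2.
Step 11. [r4c5∈{5}] nothing but 5 survives at r4c5, so r4c5=5.
Step 12. [r4c4∈{4}] r4c4's peers cover all but 4 ⇒ r4c4=4.
Step 13. [r4c1∈{3}] r4c1 has the single candidate 3. So r4c1=3.
Step 14. [r3c2∈{4}] r3c2 is down to just 4, so r3c2=4.
Step 15. [r6c1∈{2}] r6c1 has the single candidate 2. So r6c1=2.
Step 16. [r2c2∈{6}] r2c2's peers cover all but 6. So r2c2=6.
Step 17. [r2c1∈{1}] r2c1 has the single candidate 1. So r2c1=1.
Step 18. [r1c3∈{2}] r1c3's peers cover all but 2. So r1c3=2.
Step 19. [r1c6∈{5}] only 5 remains possible at r1c6, so r1c6=5.
Step 20. [r5c6∈{4}] r5c6 is down to just 4 ⇒ r5c6=4.
Step 21. [r3c3∈{1}] r3c3 is down to just 1. So r3c3=1.

Answer: 4 3 2 6 1 5 / 1 6 5 3 4 2 / 5 4 1 2 6 3 / 3 2 6 4 5 1 / 6 5 3 1 2 4 / 2 1 4 5 3 6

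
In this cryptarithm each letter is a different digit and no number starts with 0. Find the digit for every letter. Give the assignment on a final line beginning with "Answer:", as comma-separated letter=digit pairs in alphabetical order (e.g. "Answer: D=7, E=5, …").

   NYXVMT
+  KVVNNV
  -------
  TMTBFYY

Step 1. [col 1: T + V ≡ Y (mod 10)] T=1 is one option consistent with column 1 (T + V ≡ Y (mod 10), carry-in 0) — take it, so T=1.
Step 2. [col 1: T + V ≡ Y (mod 10)] no forcing yet in column 1 (carry-in 0); Y=6 is free and consistent — try it ⇒ Y=6.
Step 3. [col 1: T + V ≡ Y (mod 10)] column 1 reads T+V+carry(0)=Y with T=1, Y=6; with digits 1,6 already taken and all letters distinct, the only value for V is 5 ⇒ V=5.
Step 4. [col 2: M + N ≡ Y (mod 10)] M=2 is one option consistent with column 2 (M + N ≡ Y (mod 10), carry-in 0) — take it, so M=2.
Step 5. [col 2: M + N ≡ Y (mod 10)] column 2: given M=2, Y=6, carry-in 0, and digits 1,2,5,6 already taken and all letters distinct, M+N≡Y (mod 10) forces N=4, so N=4.
Step 6. [col 3: V + N ≡ F (mod 10)] from column 3 (V=5, N=4, carry-in 0, digits 1,2,4,5,6 already taken and all letters distinct): F must equal 9 ⇒ F=9.
Step 7. [col 4: X + V ≡ B (mod 10)] column 4 (X + V ≡ B (mod 10), carry-in 0) doesn't pin B yet; pick B=8 and continue, so B=8.
Step 8. [col 4: X + V ≡ B (mod 10)] from column 4 (V=5, B=8, carry-in 0, digits 1,2,4,5,6,8,9 already taken and all letters distinct): X must equal 3 ⇒ X=3.
Step 9. [col 6: N + K ≡ M (mod 10)] column 6: given N=4, M=2, carry-in 1, and digits 1,2,3,4,5,6,8,9 already taken and all letters distinct, N+K≡M (mod 10) forces K=7 ⇒ K=7.

Answer: B=8, F=9, K=7, M=2, N=4, T=1, V=5, X=3, Y=6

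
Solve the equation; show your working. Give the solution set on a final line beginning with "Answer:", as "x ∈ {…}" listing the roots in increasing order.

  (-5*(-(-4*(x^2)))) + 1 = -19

Step 1. [(-5*(-(-4*(x^2)))) + 1 = -19] the outer +1 inverts by subtracting 1, so sub: -5*(-(-4*(x^2))) = -20.
Step 2. [-5*(-(-4*(x^2))) = -20] divide by the outer -5. So div: -(-4*(x^2)) = 4.
Step 3. [-(-4*(x^2)) = 4] leading − — multiply by −1. So neg: -4*(x^2) = -4.
Step 4. [-4*(x^2) = -4] LHS = -4·(…); ÷-4 both sides, so div: x^2 = 1.
Step 5. [x^2 = 1] √ both sides: 1 ≥ 0 gives two branches ⇒ sqrt: x = 1 or -1.

Answer: x ∈ {-1, 1}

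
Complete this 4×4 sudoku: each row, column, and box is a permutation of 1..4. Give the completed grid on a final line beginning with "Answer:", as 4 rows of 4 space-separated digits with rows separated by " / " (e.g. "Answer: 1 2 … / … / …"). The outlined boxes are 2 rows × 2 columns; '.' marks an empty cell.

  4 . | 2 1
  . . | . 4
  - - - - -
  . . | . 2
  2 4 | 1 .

Step 1. [r2c3∈{3}] nothing but 3 survives at r2c3, so r2c3=3.
Step 2. [r3c1∈{1,3}] 3 has one home in col 1: r3c1 ⇒ r3c1=3.
Step 3. [r2c1∈{1}] only 1 remains possible at r2c1, so r2c1=1.
Step 4. [r3c3∈{4}] r3c3's peers cover all but 4 ⇒ r3c3=4.
Step 5. [r2c2∈{2}] r2c2's peers cover all but 2 ⇒ r2c2=2.
Step 6. [r3c2∈{1}] r3c2's peers cover all but 1. So r3c2=1.
Step 7. [r1c2∈{3}] r1c2's peers cover all but 3, so r1c2=3.
Step 8. [r4c4∈{3}] nothing but 3 survives at r4c4 ⇒ r4c4=3.

Answer: 4 3 2 1 / 1 2 3 4 / 3 1 4 2 / 2 4 1 3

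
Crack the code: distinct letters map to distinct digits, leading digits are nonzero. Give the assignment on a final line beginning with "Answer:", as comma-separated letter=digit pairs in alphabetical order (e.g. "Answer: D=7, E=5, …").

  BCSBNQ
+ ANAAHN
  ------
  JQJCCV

Step 1. [col 1: Q + N ≡ V (mod 10)] column 1 (Q + N ≡ V (mod 10), carry-in 0) doesn't pin Q yet; pick Q=1 and continue. So Q=1.
Step 2. [col 1: Q + N ≡ V (mod 10)] column 1 (Q + N ≡ V (mod 10), carry-in 0) doesn't pin N yet; pick N=3 and continue, so N=3.
Step 3. [col 1: Q + N ≡ V (mod 10)] column 1: given Q=1, N=3, carry-in 0, and digits 1,3 already taken and all letters distinct, Q+N≡V (mod 10) forces V=4. So V=4.
Step 4. [col 2: N + H ≡ C (mod 10)] several values work for H in column 2 (N + H ≡ C (mod 10), carry-in 0); try H=5, so H=5.
Step 5. [col 2: N + H ≡ C (mod 10)] from column 2 (N=3, H=5, carry-in 0, digits 1,3,4,5 already taken and all letters distinct): C must equal 8 ⇒ C=8.
Step 6. [col 3: B + A ≡ C (mod 10)] A=2 is one option consistent with column 3 (B + A ≡ C (mod 10), carry-in 0) — take it, so A=2.
Step 7. [col 3: B + A ≡ C (mod 10)] column 3: given A=2, C=8, carry-in 0, and digits 1,2,3,4,5,8 already taken and all letters distinct, B+A≡C (mod 10) forces B=6. So B=6.
Step 8. [col 4: S + A ≡ J (mod 10)] column 4 reads S+A+carry(0)=J with A=2; with digits 1,2,3,4,5,6,8 already taken and all letters distinct, the only value for J is 9, so J=9.
Step 9. [col 4: S + A ≡ J (mod 10)] column 4 reads S+A+carry(0)=J with A=2, J=9; with digits 1,2,3,4,5,6,8,9 already taken and all letters distinct, the only value for S is 7, so S=7.

Answer: A=2, B=6, C=8, H=5, J=9, N=3, Q=1, S=7, V=4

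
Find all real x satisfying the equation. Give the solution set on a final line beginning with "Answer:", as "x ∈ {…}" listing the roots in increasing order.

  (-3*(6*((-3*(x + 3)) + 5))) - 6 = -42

Step 1. [(-3*(6*((-3*(x + 3)) + 5))) - 6 = -42] the outer -6 inverts by adding 6 ⇒ sub: -3*(6*((-3*(x + 3)) + 5)) = -36.
Step 2. [-3*(6*((-3*(x + 3)) + 5)) = -36] divide by the outer -3, so div: 6*((-3*(x + 3)) + 5) = 12.
Step 3. [6*((-3*(x + 3)) + 5) = 12] LHS = 6·(…); ÷6 both sides, so div: (-3*(x + 3)) + 5 = 2.
Step 4. [(-3*(x + 3)) + 5 = 2] peel the +5: subtract 5 from each side. So sub: -3*(x + 3) = -3.
Step 5. [-3*(x + 3) = -3] -3 out front; divide by -3 ⇒ div: x + 3 = 1.
Step 6. [x + 3 = 1] subtract 3: x sits inside (… + 3), so sub: x = -2.

Answer: x ∈ {-2}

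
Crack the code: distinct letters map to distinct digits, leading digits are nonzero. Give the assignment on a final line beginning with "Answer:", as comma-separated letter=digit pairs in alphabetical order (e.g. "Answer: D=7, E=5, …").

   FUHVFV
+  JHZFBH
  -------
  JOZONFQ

Step 1. [J] the sum has 7 digits but both addends have 6; that extra leading digit J is the final carry, namely 1. So J=1.
Step 2. [col 1: V + H ≡ Q (mod 10)] column 1 (V + H ≡ Q (mod 10), carry-in 0) doesn't pin H yet; pick H=7 and continue. So H=7.
Step 3. [col 1: V + H ≡ Q (mod 10)] column 1 (V + H ≡ Q (mod 10), carry-in 0) doesn't pin Q yet; pick Q=3 and continue ⇒ Q=3.
Step 4. [col 1: V + H ≡ Q (mod 10)] from column 1 (H=7, Q=3, carry-in 0, digits 1,3,7 already taken and all letters distinct): V must equal 6. So V=6.
Step 5. [col 2: F + B ≡ F (mod 10)] in column 2 we have F+B≡F with carry-in 1; given nothing yet and digits 1,3,6,7 already taken and all letters distinct, that pins B to 9 ⇒ B=9.
Step 6. [col 2: F + B ≡ F (mod 10)] F=8 is one option consistent with column 2 (F + B ≡ F (mod 10), carry-in 1) — take it, so F=8.
Step 7. [col 3: V + F ≡ N (mod 10)] column 3: given V=6, F=8, carry-in 1, and digits 1,3,6,7,8,9 already taken and all letters distinct, V+F≡N (mod 10) forces N=5. So N=5.
Step 8. [col 4: H + Z ≡ O (mod 10)] no forcing yet in column 4 (carry-in 1); O=0 is free and consistent — try it. So O=0.
Step 9. [col 4: H + Z ≡ O (mod 10)] column 4 reads H+Z+carry(1)=O with H=7, O=0; with digits 0,1,3,5,6,7,8,9 already taken and all letters distinct, the only value for Z is 2. So Z=2.
Step 10. [col 5: U + H ≡ Z (mod 10)] from column 5 (H=7, Z=2, carry-in 1, digits 0,1,2,3,5,6,7,8,9 already taken and all letters distinct): U must equal 4. So U=4.

Answer: B=9, F=8, H=7, J=1, N=5, O=0, Q=3, U=4, V=6, Z=2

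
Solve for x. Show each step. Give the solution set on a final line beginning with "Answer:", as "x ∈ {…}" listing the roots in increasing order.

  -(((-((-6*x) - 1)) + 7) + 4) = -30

Step 1. [-(((-((-6*x) - 1)) + 7) + 4) = -30] flip signs both sides. So neg: ((-((-6*x) - 1)) + 7) + 4 = 30.
Step 2. [((-((-6*x) - 1)) + 7) + 4 = 30] peel the +4: subtract 4 from each side. So sub: (-((-6*x) - 1)) + 7 = 26.
Step 3. [(-((-6*x) - 1)) + 7 = 26] subtract 7: x sits inside (… + 7), so sub: -((-6*x) - 1) = 19.
Step 4. [-((-6*x) - 1) = 19] leading − — multiply by −1. So neg: (-6*x) - 1 = -19.
Step 5. [(-6*x) - 1 = -19] -1 is outermost — add 1 both sides, so sub: -6*x = -18.
Step 6. [-6*x = -18] leading coefficient -6: divide by -6. So div: x = 3.

Answer: x ∈ {3}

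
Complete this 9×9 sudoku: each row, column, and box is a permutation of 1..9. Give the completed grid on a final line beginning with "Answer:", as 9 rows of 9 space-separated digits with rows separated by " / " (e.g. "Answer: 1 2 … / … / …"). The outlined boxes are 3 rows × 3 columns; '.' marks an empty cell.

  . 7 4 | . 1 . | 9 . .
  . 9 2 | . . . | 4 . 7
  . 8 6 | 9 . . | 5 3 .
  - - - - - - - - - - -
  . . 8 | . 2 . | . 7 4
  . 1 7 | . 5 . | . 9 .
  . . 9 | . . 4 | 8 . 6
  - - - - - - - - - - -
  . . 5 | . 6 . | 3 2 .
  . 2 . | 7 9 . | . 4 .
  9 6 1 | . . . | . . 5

Step 1. [r9c8∈{8}] only 8 remains possible at r9c8 ⇒ r9c8=8.
Step 2. [r8c6∈{1,3,5,8}] in row 8, 5 fits only at r8c6 ⇒ r8c6=5.
Step 3. [r2c5∈{3,8}] in col 5, 8 fits only at r2c5 ⇒ r2c5=8.
Step 4. [r4c7∈{1}] r4c7's peers cover all but 1. So r4c7=1.
Step 5. [r5c1∈{2,3,4,6}] row 5 places 4 nowhere but r5c1 ⇒ r5c1=4.
Step 6. [r4c1∈{3,5,6}] r4c1 is the only open cell in col 1 admitting 6 ⇒ r4c1=6.
Step 7. [r4c4∈{3}] r4c4 is down to just 3. So r4c4=3.
Step 8. [r2c8∈{1,6}] col 8 places 1 nowhere but r2c8 ⇒ r2c8=1.
Step 9. [r3c9∈{2}] r3c9 has the single candidate 2 ⇒ r3c9=2.
Step 10. [r7c6∈{1,8}] in col 6, 1 fits only at r7c6 ⇒ r7c6=1.
Step 11. [r7c4∈{4,8}] r7c4 is the only open cell in box 8 admitting 8 ⇒ r7c4=8.
Step 12. [r5c4∈{6}] r5c4's peers cover all but 6. So r5c4=6.
Step 13. [r2c6∈{3,6}] row 2 places 6 nowhere but r2c6. So r2c6=6.
Step 14. [r2c1∈{3,5}] across row 2, 3 lands solely at r2c1. So r2c1=3.
Step 15. [r9c5∈{3,4}] col 5 places 3 nowhere but r9c5, so r9c5=3.
Step 16. [r1c1∈{5}] r1c1's peers cover all but 5, so r1c1=5.
Step 17. [r1c4∈{2}] r1c4 is down to just 2, so r1c4=2.
Step 18. [r4c2∈{5}] r4c2 is down to just 5 ⇒ r4c2=5.
Step 19. [r3c5∈{4,7}] row 3 places 4 nowhere but r3c5, so r3c5=4.
Step 20. [r5c6∈{8}] r5c6 has the single candidate 8, so r5c6=8.
Step 21. [r6c5∈{7}] only 7 remains possible at r6c5. So r6c5=7.
Step 22. [r9c7∈{7}] r9c7's peers cover all but 7. So r9c7=7.
Step 23. [r6c2∈{3}] only 3 remains possible at r6c2, so r6c2=3.
Step 24. [r3c6∈{7}] only 7 remains possible at r3c6 ⇒ r3c6=7.
Step 25. [r4c6∈{9}] r4c6's peers cover all but 9 ⇒ r4c6=9.
Step 26. [r8c9∈{1}] r8c9's peers cover all but 1, so r8c9=1.
Step 27. [r8c7∈{6}] r8c7 has the single candidate 6. So r8c7=6.
Step 28. [r5c7∈{2}] r5c7 has the single candidate 2, so r5c7=2.
Step 29. [r1c6∈{3}] r1c6 has the single candidate 3, so r1c6=3.
Step 30. [r2c4∈{5}] only 5 remains possible at r2c4 ⇒ r2c4=5.
Step 31. [r1c8∈{6}] nothing but 6 survives at r1c8, so r1c8=6.
Step 32. [r6c8∈{5}] r6c8's peers cover all but 5, so r6c8=5.
Step 33. [r8c1∈{8}] r8c1 has the single candidate 8. So r8c1=8.
Step 34. [r8c3∈{3}] only 3 remains possible at r8c3 ⇒ r8c3=3.
Step 35. [r6c1∈{2}] r6c1's peers cover all but 2. So r6c1=2.
Step 36. [r5c9∈{3}] r5c9 is down to just 3. So r5c9=3.
Step 37. [r9c4∈{4}] nothing but 4 survives at r9c4. So r9c4=4.
Step 38. [r7c1∈{7}] r7c1's peers cover all but 7. So r7c1=7.
Step 39. [r9c6∈{2}] r9c6 is down to just 2, so r9c6=2.
Step 40. [r3c1∈{1}] r3c1's peers cover all but 1 ⇒ r3c1=1.
Step 41. [r1c9∈{8}] only 8 remains possible at r1c9. So r1c9=8.
Step 42. [r7c2∈{4}] r7c2 is down to just 4, so r7c2=4.
Step 43. [r6c4∈{1}] nothing but 1 survives at r6c4, so r6c4=1.
Step 44. [r7c9∈{9}] r7c9 is down to just 9, so r7c9=9.

Answer: 5 7 4 2 1 3 9 6 8 / 3 9 2 5 8 6 4 1 7 / 1 8 6 9 4 7 5 3 2 / 6 5 8 3 2 9 1 7 4 / 4 1 7 6 5 8 2 9 3 / 2 3 9 1 7 4 8 5 6 / 7 4 5 8 6 1 3 2 9 / 8 2 3 7 9 5 6 4 1 / 9 6 1 4 3 2 7 8 5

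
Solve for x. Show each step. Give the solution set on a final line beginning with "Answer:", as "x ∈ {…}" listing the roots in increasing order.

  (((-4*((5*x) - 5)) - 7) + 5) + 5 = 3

Step 1. [(((-4*((5*x) - 5)) - 7) + 5) + 5 = 3] +5 is outermost — subtract 5 both sides, so sub: ((-4*((5*x) - 5)) - 7) + 5 = -2.
Step 2. [((-4*((5*x) - 5)) - 7) + 5 = -2] peel the +5: subtract 5 from each side, so sub: (-4*((5*x) - 5)) - 7 = -7.
Step 3. [(-4*((5*x) - 5)) - 7 = -7] peel the -7: add 7 from each side, so sub: -4*((5*x) - 5) = 0.
Step 4. [-4*((5*x) - 5) = 0] divide by the outer -4, so div: (5*x) - 5 = 0.
Step 5. [(5*x) - 5 = 0] 5 divides every term; factor it out. So factor: x - 1 = 0.
Step 6. [x - 1 = 0] the outer -1 inverts by adding 1, so sub: x = 1.

Answer: x ∈ {1}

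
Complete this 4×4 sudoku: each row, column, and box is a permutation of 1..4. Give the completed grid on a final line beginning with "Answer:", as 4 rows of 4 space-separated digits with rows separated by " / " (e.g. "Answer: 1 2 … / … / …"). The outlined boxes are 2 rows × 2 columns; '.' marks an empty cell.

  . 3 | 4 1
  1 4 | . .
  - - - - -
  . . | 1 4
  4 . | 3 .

Step 1. [r3c2∈{2}] r3c2 has the single candidate 2. So r3c2=2.
Step 2. [r2c4∈{2,3}] 3 has one home in row 2: r2c4 ⇒ r2c4=3.
Step 3. [r2c3∈{2}] r2c3 is down to just 2 ⇒ r2c3=2.
Step 4. [r4c2∈{1}] r4c2 is down to just 1. So r4c2=1.
Step 5. [r3c1∈{3}] r3c1's peers cover all but 3. So r3c1=3.
Step 6. [r4c4∈{2}] r4c4 has the single candidate 2. So r4c4=2.
Step 7. [r1c1∈{2}] only 2 remains possible at r1c1, so r1c1=2.

Answer: 2 3 4 1 / 1 4 2 3 / 3 2 1 4 / 4 1 3 2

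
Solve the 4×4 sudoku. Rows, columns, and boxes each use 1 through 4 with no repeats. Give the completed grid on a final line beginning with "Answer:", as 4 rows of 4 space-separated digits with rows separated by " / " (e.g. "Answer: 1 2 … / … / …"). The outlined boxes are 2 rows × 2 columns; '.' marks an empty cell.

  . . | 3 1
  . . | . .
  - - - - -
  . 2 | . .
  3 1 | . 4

Step 1. [r2c3∈{2,4}] col 3 places 4 nowhere but r2c3, so r2c3=4.
Step 2. [r1c1∈{2,4}] across row 1, 2 lands solely at r1c1. So r1c1=2.
Step 3. [r2c2∈{3}] only 3 remains possible at r2c2 ⇒ r2c2=3.
Step 4. [r3c4∈{3}] r3c4's peers cover all but 3. So r3c4=3.
Step 5. [r1c2∈{4}] r1c2's peers cover all but 4. So r1c2=4.
Step 6. [r3c3∈{1}] nothing but 1 survives at r3c3 ⇒ r3c3=1.
Step 7. [r2c1∈{1}] r2c1's peers cover all but 1. So r2c1=1.
Step 8. [r4c3∈{2}] r4c3 has the single candidate 2 ⇒ r4c3=2.
Step 9. [r2c4∈{2}] nothing but 2 survives at r2c4 ⇒ r2c4=2.
Step 10. [r3c1∈{4}] nothing but 4 survives at r3c1 ⇒ r3c1=4.

Answer: 2 4 3 1 / 1 3 4 2 / 4 2 1 3 / 3 1 2 4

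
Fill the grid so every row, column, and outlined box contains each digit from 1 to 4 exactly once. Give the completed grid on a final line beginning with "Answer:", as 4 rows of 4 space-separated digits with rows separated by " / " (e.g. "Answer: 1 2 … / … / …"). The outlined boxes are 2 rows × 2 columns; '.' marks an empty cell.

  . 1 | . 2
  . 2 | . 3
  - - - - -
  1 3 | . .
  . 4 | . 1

Step 1. [r1c3∈{4}] nothing but 4 survives at r1c3 ⇒ r1c3=4.
Step 2. [r3c3∈{2}] r3c3 has the single candidate 2, so r3c3=2.
Step 3. [r3c4∈{4}] nothing but 4 survives at r3c4. So r3c4=4.
Step 4. [r1c1∈{3}] nothing but 3 survives at r1c1 ⇒ r1c1=3.
Step 5. [r4c3∈{3}] r4c3 is down to just 3, so r4c3=3.
Step 6. [r4c1∈{2}] nothing but 2 survives at r4c1, so r4c1=2.
Step 7. [r2c3∈{1}] nothing but 1 survives at r2c3, so r2c3=1.
Step 8. [r2c1∈{4}] r2c1 has the single candidate 4. So r2c1=4.

Answer: 3 1 4 2 / 4 2 1 3 / 1 3 2 4 / 2 4 3 1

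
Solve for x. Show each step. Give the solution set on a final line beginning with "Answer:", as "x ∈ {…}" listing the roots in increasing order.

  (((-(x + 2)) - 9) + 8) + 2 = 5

Step 1. [(((-(x + 2)) - 9) + 8) + 2 = 5] subtract 2: x sits inside (… + 2). So sub: ((-(x + 2)) - 9) + 8 = 3.
Step 2. [((-(x + 2)) - 9) + 8 = 3] peel the +8: subtract 8 from each side ⇒ sub: (-(x + 2)) - 9 = -5.
Step 3. [(-(x + 2)) - 9 = -5] -9 is outermost — add 9 both sides. So sub: -(x + 2) = 4.
Step 4. [-(x + 2) = 4] LHS negated; negate both sides. So neg: x + 2 = -4.
Step 5. [x + 2 = -4] the outer +2 inverts by subtracting 2 ⇒ sub: x = -6.

Answer: x ∈ {-6}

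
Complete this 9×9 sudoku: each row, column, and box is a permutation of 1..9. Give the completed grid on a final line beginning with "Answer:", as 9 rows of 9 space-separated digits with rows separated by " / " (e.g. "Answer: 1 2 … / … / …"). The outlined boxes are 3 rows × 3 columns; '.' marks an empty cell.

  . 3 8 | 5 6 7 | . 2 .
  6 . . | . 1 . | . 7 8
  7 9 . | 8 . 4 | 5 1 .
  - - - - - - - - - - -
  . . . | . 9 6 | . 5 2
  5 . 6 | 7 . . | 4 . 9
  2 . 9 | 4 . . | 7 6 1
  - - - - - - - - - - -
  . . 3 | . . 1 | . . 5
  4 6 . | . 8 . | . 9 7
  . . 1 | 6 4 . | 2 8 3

Step 1. [r6c2∈{8}] r6c2's peers cover all but 8 ⇒ r6c2=8.
Step 2. [r3c5∈{2,3}] 3 has one home in row 3: r3c5, so r3c5=3.
Step 3. [r6c6∈{3,5}] in row 6, 3 fits only at r6c6. So r6c6=3.
Step 4. [r3c3∈{2}] only 2 remains possible at r3c3 ⇒ r3c3=2.
Step 5. [r7c2∈{2,7}] col 2 places 2 nowhere but r7c2 ⇒ r7c2=2.
Step 6. [r8c3∈{5}] r8c3's peers cover all but 5. So r8c3=5.
Step 7. [r8c6∈{2}] r8c6 has the single candidate 2 ⇒ r8c6=2.
Step 8. [r2c6∈{9}] r2c6's peers cover all but 9 ⇒ r2c6=9.
Step 9. [r2c3∈{4}] r2c3 is down to just 4. So r2c3=4.
Step 10. [r4c4∈{1}] r4c4 is down to just 1, so r4c4=1.
Step 11. [r2c7∈{3}] r2c7 has the single candidate 3 ⇒ r2c7=3.
Step 12. [r7c4∈{9}] nothing but 9 survives at r7c4 ⇒ r7c4=9.
Step 13. [r4c3∈{7}] r4c3's peers cover all but 7. So r4c3=7.
Step 14. [r9c6∈{5}] only 5 remains possible at r9c6, so r9c6=5.
Step 15. [r2c2∈{5}] r2c2's peers cover all but 5. So r2c2=5.
Step 16. [r2c4∈{2}] nothing but 2 survives at r2c4, so r2c4=2.
Step 17. [r4c2∈{4}] r4c2 has the single candidate 4 ⇒ r4c2=4.
Step 18. [r7c5∈{7}] r7c5's peers cover all but 7. So r7c5=7.
Step 19. [r4c7∈{8}] r4c7's peers cover all but 8 ⇒ r4c7=8.
Step 20. [r9c1∈{9}] only 9 remains possible at r9c1 ⇒ r9c1=9.
Step 21. [r4c1∈{3}] r4c1 has the single candidate 3. So r4c1=3.
Step 22. [r1c7∈{9}] nothing but 9 survives at r1c7. So r1c7=9.
Step 23. [r5c2∈{1}] only 1 remains possible at r5c2 ⇒ r5c2=1.
Step 24. [r7c7∈{6}] r7c7's peers cover all but 6 ⇒ r7c7=6.
Step 25. [r8c7∈{1}] only 1 remains possible at r8c7. So r8c7=1.
Step 26. [r5c5∈{2}] nothing but 2 survives at r5c5 ⇒ r5c5=2.
Step 27. [r3c9∈{6}] only 6 remains possible at r3c9, so r3c9=6.
Step 28. [r9c2∈{7}] r9c2 has the single candidate 7 ⇒ r9c2=7.
Step 29. [r1c9∈{4}] only 4 remains possible at r1c9 ⇒ r1c9=4.
Step 30. [r7c8∈{4}] r7c8 is down to just 4. So r7c8=4.
Step 31. [r1c1∈{1}] r1c1's peers cover all but 1. So r1c1=1.
Step 32. [r6c5∈{5}] r6c5 has the single candidate 5, so r6c5=5.
Step 33. [r8c4∈{3}] r8c4's peers cover all but 3 ⇒ r8c4=3.
Step 34. [r5c6∈{8}] nothing but 8 survives at r5c6, so r5c6=8.
Step 35. [r7c1∈{8}] only 8 remains possible at r7c1. So r7c1=8.
Step 36. [r5c8∈{3}] r5c8 has the single candidate 3 ⇒ r5c8=3.

Answer: 1 3 8 5 6 7 9 2 4 / 6 5 4 2 1 9 3 7 8 / 7 9 2 8 3 4 5 1 6 / 3 4 7 1 9 6 8 5 2 / 5 1 6 7 2 8 4 3 9 / 2 8 9 4 5 3 7 6 1 / 8 2 3 9 7 1 6 4 5 / 4 6 5 3 8 2 1 9 7 / 9 7 1 6 4 5 2 8 3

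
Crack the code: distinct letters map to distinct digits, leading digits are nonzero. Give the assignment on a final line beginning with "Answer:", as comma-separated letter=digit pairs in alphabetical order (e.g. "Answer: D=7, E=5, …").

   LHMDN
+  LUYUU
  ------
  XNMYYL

Step 1. [col 1: N + U ≡ L (mod 10)] column 1 (N + U ≡ L (mod 10), carry-in 0) doesn't pin L yet; pick L=7 and continue ⇒ L=7.
Step 2. [col 1: N + U ≡ L (mod 10)] no forcing yet in column 1 (carry-in 0); N=5 is free and consistent — try it ⇒ N=5.
Step 3. [X] the sum has 6 digits but both addends have 5; that extra leading digit X is the final carry, namely 1 ⇒ X=1.
Step 4. [col 1: N + U ≡ L (mod 10)] column 1: given N=5, L=7, carry-in 0, and digits 1,5,7 already taken and all letters distinct, N+U≡L (mod 10) forces U=2. So U=2.
Step 5. [col 2: D + U ≡ Y (mod 10)] D=4 is one option consistent with column 2 (D + U ≡ Y (mod 10), carry-in 0) — take it, so D=4.
Step 6. [col 2: D + U ≡ Y (mod 10)] column 2 reads D+U+carry(0)=Y with D=4, U=2; with digits 1,2,4,5,7 already taken and all letters distinct, the only value for Y is 6 ⇒ Y=6.
Step 7. [col 3: M + Y ≡ Y (mod 10)] in column 3 we have M+Y≡Y with carry-in 0; given Y=6 and digits 1,2,4,5,6,7 already taken and all letters distinct, that pins M to 0 ⇒ M=0.
Step 8. [col 4: H + U ≡ M (mod 10)] column 4 reads H+U+carry(0)=M with U=2, M=0; with digits 0,1,2,4,5,6,7 already taken and all letters distinct, the only value for H is 8 ⇒ H=8.

Answer: D=4, H=8, L=7, M=0, N=5, U=2, X=1, Y=6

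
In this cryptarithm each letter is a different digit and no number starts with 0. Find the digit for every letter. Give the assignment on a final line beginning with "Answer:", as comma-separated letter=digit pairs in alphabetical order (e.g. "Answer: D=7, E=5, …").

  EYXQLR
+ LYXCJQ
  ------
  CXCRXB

Step 1. [col 1: R + Q ≡ B (mod 10)] B=5 is one option consistent with column 1 (R + Q ≡ B (mod 10), carry-in 0) — take it, so B=5.
Step 2. [col 1: R + Q ≡ B (mod 10)] several values work for R in column 1 (R + Q ≡ B (mod 10), carry-in 0); try R=7 ⇒ R=7.
Step 3. [col 1: R + Q ≡ B (mod 10)] column 1 reads R+Q+carry(0)=B with R=7, B=5; with digits 5,7 already taken and all letters distinct, the only value for Q is 8, so Q=8.
Step 4. [col 2: L + J ≡ X (mod 10)] several values work for X in column 2 (L + J ≡ X (mod 10), carry-in 1); try X=4. So X=4.
Step 5. [col 2: L + J ≡ X (mod 10)] no forcing yet in column 2 (carry-in 1); J=0 is free and consistent — try it, so J=0.
Step 6. [col 2: L + J ≡ X (mod 10)] from column 2 (J=0, X=4, carry-in 1, digits 0,4,5,7,8 already taken and all letters distinct): L must equal 3 ⇒ L=3.
Step 7. [col 3: Q + C ≡ R (mod 10)] column 3: given Q=8, R=7, carry-in 0, and digits 0,3,4,5,7,8 already taken and all letters distinct, Q+C≡R (mod 10) forces C=9, so C=9.
Step 8. [col 5: Y + Y ≡ X (mod 10)] in column 5 we have Y+Y≡X with carry-in 0; given X=4 and digits 0,3,4,5,7,8,9 already taken and all letters distinct, that pins Y to 2. So Y=2.
Step 9. [col 6: E + L ≡ C (mod 10)] column 6: given L=3, C=9, carry-in 0, and digits 0,2,3,4,5,7,8,9 already taken and all letters distinct, E+L≡C (mod 10) forces E=6. So E=6.

Answer: B=5, C=9, E=6, J=0, L=3, Q=8, R=7, X=4, Y=2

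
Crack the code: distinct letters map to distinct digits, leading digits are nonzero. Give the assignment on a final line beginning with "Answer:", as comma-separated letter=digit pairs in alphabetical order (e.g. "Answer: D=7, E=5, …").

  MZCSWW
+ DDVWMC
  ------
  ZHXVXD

Step 1. [col 1: W + C ≡ D (mod 10)] W=2 is one option consistent with column 1 (W + C ≡ D (mod 10), carry-in 0) — take it. So W=2.
Step 2. [col 1: W + C ≡ D (mod 10)] C=4 is one option consistent with column 1 (W + C ≡ D (mod 10), carry-in 0) — take it. So C=4.
Step 3. [col 1: W + C ≡ D (mod 10)] from column 1 (W=2, C=4, carry-in 0, digits 2,4 already taken and all letters distinct): D must equal 6, so D=6.
Step 4. [col 2: W + M ≡ X (mod 10)] no forcing yet in column 2 (carry-in 0); M=1 is free and consistent — try it. So M=1.
Step 5. [col 2: W + M ≡ X (mod 10)] from column 2 (W=2, M=1, carry-in 0, digits 1,2,4,6 already taken and all letters distinct): X must equal 3, so X=3.
Step 6. [col 3: S + W ≡ V (mod 10)] no forcing yet in column 3 (carry-in 0); V=9 is free and consistent — try it. So V=9.
Step 7. [col 3: S + W ≡ V (mod 10)] column 3: given W=2, V=9, carry-in 0, and digits 1,2,3,4,6,9 already taken and all letters distinct, S+W≡V (mod 10) forces S=7. So S=7.
Step 8. [col 5: Z + D ≡ H (mod 10)] column 5: given D=6, carry-in 1, and digits 1,2,3,4,6,7,9 already taken and all letters distinct, Z+D≡H (mod 10) forces H=5 ⇒ H=5.
Step 9. [col 5: Z + D ≡ H (mod 10)] from column 5 (D=6, H=5, carry-in 1, digits 1,2,3,4,5,6,7,9 already taken and all letters distinct): Z must equal 8 ⇒ Z=8.

Answer: C=4, D=6, H=5, M=1, S=7, V=9, W=2, X=3, Z=8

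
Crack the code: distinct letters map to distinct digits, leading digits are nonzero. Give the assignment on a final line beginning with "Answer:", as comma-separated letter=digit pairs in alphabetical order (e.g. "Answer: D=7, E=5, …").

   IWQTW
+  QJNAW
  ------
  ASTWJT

Step 1. [col 1: W + W ≡ T (mod 10)] column 1 (W + W ≡ T (mod 10), carry-in 0) doesn't pin T yet; pick T=4 and continue ⇒ T=4.
Step 2. [A] A is the leading digit of a 6-digit sum of two 5-digit numbers; the final carry is exactly 1. So A=1.
Step 3. [col 1: W + W ≡ T (mod 10)] W=7 is one option consistent with column 1 (W + W ≡ T (mod 10), carry-in 0) — take it. So W=7.
Step 4. [col 2: T + A ≡ J (mod 10)] in column 2 we have T+A≡J with carry-in 1; given T=4, A=1 and digits 1,4,7 already taken and all letters distinct, that pins J to 6, so J=6.
Step 5. [col 3: Q + N ≡ W (mod 10)] no forcing yet in column 3 (carry-in 0); N=9 is free and consistent — try it, so N=9.
Step 6. [col 3: Q + N ≡ W (mod 10)] in column 3 we have Q+N≡W with carry-in 0; given N=9, W=7 and digits 1,4,6,7,9 already taken and all letters distinct, that pins Q to 8 ⇒ Q=8.
Step 7. [col 5: I + Q ≡ S (mod 10)] from column 5 (Q=8, carry-in 1, digits 1,4,6,7,8,9 already taken and all letters distinct): I must equal 3. So I=3.
Step 8. [col 5: I + Q ≡ S (mod 10)] column 5 reads I+Q+carry(1)=S with I=3, Q=8; with digits 1,3,4,6,7,8,9 already taken and all letters distinct, the only value for S is 2. So S=2.

Answer: A=1, I=3, J=6, N=9, Q=8, S=2, T=4, W=7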